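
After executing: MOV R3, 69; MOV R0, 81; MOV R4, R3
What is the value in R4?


Register state trace:
  MOV R3, 69  → R3 = 69
  MOV R0, 81  → R0 = 81
  MOV R4, R3  → R4 = 69
Final: R4 = 69

69


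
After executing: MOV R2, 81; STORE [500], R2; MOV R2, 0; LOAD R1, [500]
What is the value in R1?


Register and memory trace:
  MOV R2, 81  → R2 = 81
  STORE [500], R2  → mem[500] = 81
  MOV R2, 0  → R2 = 0
  LOAD R1, [500]  → R1 = mem[500] = 81
Final: R1 = 81

81


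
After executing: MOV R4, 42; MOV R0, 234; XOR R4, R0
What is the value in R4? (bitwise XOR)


Register state trace:
  MOV R4, 42  → R4 = 42 (0b00101010)
  MOV R0, 234  → R0 = 234 (0b11101010)
  XOR R4, R0  → R4 = 42 XOR 234 = 192 (0b11000000)
Final: R4 = 192

192


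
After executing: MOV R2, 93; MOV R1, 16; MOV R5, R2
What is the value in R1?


Register state trace:
  MOV R2, 93  → R2 = 93
  MOV R1, 16  → R1 = 16
  MOV R5, R2  → R5 = 93
Final: R1 = 16

16


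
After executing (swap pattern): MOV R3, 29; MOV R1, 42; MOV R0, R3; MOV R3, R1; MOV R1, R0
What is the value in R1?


Register state trace (swap pattern):
  MOV R3, 29  → R3 = 29
  MOV R1, 42  → R1 = 42
  MOV R0, R3  → R0 = 29  (save R3)
  MOV R3, R1  → R3 = 42  (R3 gets R1's value)
  MOV R1, R0  → R1 = 29  (R1 gets saved value)
Final: R1 = 29

29


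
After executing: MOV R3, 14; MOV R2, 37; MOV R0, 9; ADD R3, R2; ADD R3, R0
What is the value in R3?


Register state trace:
  MOV R3, 14  → R3 = 14
  MOV R2, 37  → R2 = 37
  MOV R0, 9  → R0 = 9
  ADD R3, R2  → R3 = 14 + 37 = 51
  ADD R3, R0  → R3 = 51 + 9 = 60
Final: R3 = 60

60


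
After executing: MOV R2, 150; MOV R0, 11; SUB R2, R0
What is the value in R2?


Register state trace:
  MOV R2, 150  → R2 = 150
  MOV R0, 11  → R0 = 11
  SUB R2, R0  → R2 = 150 - 11 = 139
Final: R2 = 139

139


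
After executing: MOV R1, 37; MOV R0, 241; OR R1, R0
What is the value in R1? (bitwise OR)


Register state trace:
  MOV R1, 37  → R1 = 37 (0b00100101)
  MOV R0, 241  → R0 = 241 (0b11110001)
  OR R1, R0   → R1 = 37 OR 241 = 245 (0b11110101)
Final: R1 = 245

245


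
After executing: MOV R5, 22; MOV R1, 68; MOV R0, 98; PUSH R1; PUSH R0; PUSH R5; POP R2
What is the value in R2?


Stack trace (top is rightmost):
  MOV R5, 22  → R5 = 22
  MOV R1, 68  → R1 = 68
  MOV R0, 98  → R0 = 98
  PUSH R1  → stack: [68]
  PUSH R0  → stack: [68, 98]
  PUSH R5  → stack: [68, 98, 22]
  POP R2  → R2 = 22, stack: [68, 98]
Final: R2 = 22

22


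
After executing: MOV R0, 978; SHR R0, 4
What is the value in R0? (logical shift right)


Register state trace:
  MOV R0, 978  → R0 = 978
  SHR R0, 4  → R0 = 978 >> 4 = 978 // 2^4 = 61
Final: R0 = 61

61


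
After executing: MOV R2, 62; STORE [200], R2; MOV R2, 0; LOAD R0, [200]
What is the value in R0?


Register and memory trace:
  MOV R2, 62  → R2 = 62
  STORE [200], R2  → mem[200] = 62
  MOV R2, 0  → R2 = 0
  LOAD R0, [200]  → R0 = mem[200] = 62
Final: R0 = 62

62


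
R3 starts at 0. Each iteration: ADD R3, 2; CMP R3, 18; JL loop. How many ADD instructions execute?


Loop trace (R3 starts at 0, target 18, step 2):
  ADD #1: R3 = 0 + 2 = 2  → 2 < 18, loop
  ADD #2: R3 = 2 + 2 = 4  → 4 < 18, loop
  ADD #3: R3 = 4 + 2 = 6  → 6 < 18, loop
  ADD #4: R3 = 6 + 2 = 8  → 8 < 18, loop
  ADD #5: R3 = 8 + 2 = 10  → 10 < 18, loop
  ADD #6: R3 = 10 + 2 = 12  → 12 < 18, loop
  ADD #7: R3 = 12 + 2 = 14  → 14 < 18, loop
  ADD #8: R3 = 14 + 2 = 16  → 16 < 18, loop
  ADD #9: R3 = 16 + 2 = 18  → 18 >= 18, exit
Total ADD instructions: 9

9


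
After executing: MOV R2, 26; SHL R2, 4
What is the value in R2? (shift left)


Register state trace:
  MOV R2, 26  → R2 = 26
  SHL R2, 4  → R2 = 26 << 4 = 26 * 2^4 = 416
Final: R2 = 416

416


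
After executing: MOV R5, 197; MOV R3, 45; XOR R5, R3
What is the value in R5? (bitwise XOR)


Register state trace:
  MOV R5, 197  → R5 = 197 (0b11000101)
  MOV R3, 45  → R3 = 45 (0b00101101)
  XOR R5, R3  → R5 = 197 XOR 45 = 232 (0b11101000)
Final: R5 = 232

232


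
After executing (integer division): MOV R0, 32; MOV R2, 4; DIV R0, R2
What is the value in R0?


Register state trace:
  MOV R0, 32  → R0 = 32
  MOV R2, 4  → R2 = 4
  DIV R0, R2  → R0 = 32 // 4 = 8
Final: R0 = 8

8


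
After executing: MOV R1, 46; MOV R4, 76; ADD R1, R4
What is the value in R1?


Register state trace:
  MOV R1, 46  → R1 = 46
  MOV R4, 76  → R4 = 76
  ADD R1, R4  → R1 = 46 + 76 = 122
Final: R1 = 122

122


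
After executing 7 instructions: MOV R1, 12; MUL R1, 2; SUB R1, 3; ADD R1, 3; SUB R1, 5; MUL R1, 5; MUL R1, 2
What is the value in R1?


Register state trace:
  MOV R1, 12  → R1 = 12
  MUL R1, 2  → R1 = 12 * 2 = 24
  SUB R1, 3  → R1 = 24 - 3 = 21
  ADD R1, 3  → R1 = 21 + 3 = 24
  SUB R1, 5  → R1 = 24 - 5 = 19
  MUL R1, 5  → R1 = 19 * 5 = 95
  MUL R1, 2  → R1 = 95 * 2 = 190
Final: R1 = 190

190


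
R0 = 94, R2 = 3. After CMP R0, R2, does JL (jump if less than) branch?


Trace:
  R0 = 94, R2 = 3
  CMP R0, R2  → compares 94 vs 3
  JL checks: is 94 less than 3?
  94 > 3, so condition is false
Branch taken: No

No


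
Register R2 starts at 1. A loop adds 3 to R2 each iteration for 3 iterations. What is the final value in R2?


Starting value: R2 = 1
  Iter 1: R2 = 1 + 3 = 4
  Iter 2: R2 = 4 + 3 = 7
  Iter 3: R2 = 7 + 3 = 10
Final: R2 = 10

10


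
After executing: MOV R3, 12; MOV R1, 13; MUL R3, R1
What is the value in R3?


Register state trace:
  MOV R3, 12  → R3 = 12
  MOV R1, 13  → R1 = 13
  MUL R3, R1  → R3 = 12 * 13 = 156
Final: R3 = 156

156


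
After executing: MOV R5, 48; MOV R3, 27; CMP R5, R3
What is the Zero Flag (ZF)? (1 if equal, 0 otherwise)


Register state trace:
  MOV R5, 48  → R5 = 48
  MOV R3, 27  → R3 = 27
  CMP R5, R3  → computes 48 - 27 = 21
  Result is nonzero, so values are not equal
ZF = 0

0


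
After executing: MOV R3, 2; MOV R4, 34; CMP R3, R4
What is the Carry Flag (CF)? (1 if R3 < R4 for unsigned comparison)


Register state trace:
  MOV R3, 2  → R3 = 2
  MOV R4, 34  → R4 = 34
  CMP R3, R4  → unsigned 2 - 34: borrow occurs
  2 < 34, so CF = 1
CF = 1

1


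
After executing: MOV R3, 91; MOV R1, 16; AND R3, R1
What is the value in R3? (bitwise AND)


Register state trace:
  MOV R3, 91  → R3 = 91 (0b01011011)
  MOV R1, 16  → R1 = 16 (0b00010000)
  AND R3, R1  → R3 = 91 AND 16 = 16 (0b00010000)
Final: R3 = 16

16


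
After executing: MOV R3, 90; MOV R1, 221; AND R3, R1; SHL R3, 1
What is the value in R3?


Register state trace:
  MOV R3, 90  → R3 = 90 (0b01011010)
  MOV R1, 221  → R1 = 221 (0b11011101)
  AND R3, R1  → R3 = 90 AND 221 = 88 (0b01011000)
  SHL R3, 1  → R3 = 88 << 1 = 176
Final: R3 = 176

176


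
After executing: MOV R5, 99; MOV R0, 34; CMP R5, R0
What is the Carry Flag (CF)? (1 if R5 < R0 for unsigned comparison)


Register state trace:
  MOV R5, 99  → R5 = 99
  MOV R0, 34  → R0 = 34
  CMP R5, R0  → unsigned 99 - 34: no borrow
  99 >= 34, so CF = 0
CF = 0

0


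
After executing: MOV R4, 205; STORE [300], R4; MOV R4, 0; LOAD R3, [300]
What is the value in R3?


Register and memory trace:
  MOV R4, 205  → R4 = 205
  STORE [300], R4  → mem[300] = 205
  MOV R4, 0  → R4 = 0
  LOAD R3, [300]  → R3 = mem[300] = 205
Final: R3 = 205

205


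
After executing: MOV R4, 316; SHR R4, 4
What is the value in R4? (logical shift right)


Register state trace:
  MOV R4, 316  → R4 = 316
  SHR R4, 4  → R4 = 316 >> 4 = 316 // 2^4 = 19
Final: R4 = 19

19


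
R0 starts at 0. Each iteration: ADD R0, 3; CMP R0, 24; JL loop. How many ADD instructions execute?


Loop trace (R0 starts at 0, target 24, step 3):
  ADD #1: R0 = 0 + 3 = 3  → 3 < 24, loop
  ADD #2: R0 = 3 + 3 = 6  → 6 < 24, loop
  ADD #3: R0 = 6 + 3 = 9  → 9 < 24, loop
  ADD #4: R0 = 9 + 3 = 12  → 12 < 24, loop
  ADD #5: R0 = 12 + 3 = 15  → 15 < 24, loop
  ADD #6: R0 = 15 + 3 = 18  → 18 < 24, loop
  ADD #7: R0 = 18 + 3 = 21  → 21 < 24, loop
  ADD #8: R0 = 21 + 3 = 24  → 24 >= 24, exit
Total ADD instructions: 8

8


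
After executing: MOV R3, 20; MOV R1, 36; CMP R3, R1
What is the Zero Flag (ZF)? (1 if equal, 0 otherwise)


Register state trace:
  MOV R3, 20  → R3 = 20
  MOV R1, 36  → R1 = 36
  CMP R3, R1  → computes 20 - 36 = -16
  Result is nonzero, so values are not equal
ZF = 0

0


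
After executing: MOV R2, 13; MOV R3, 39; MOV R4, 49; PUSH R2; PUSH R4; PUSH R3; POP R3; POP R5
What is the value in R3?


Stack trace (top is rightmost):
  MOV R2, 13  → R2 = 13
  MOV R3, 39  → R3 = 39
  MOV R4, 49  → R4 = 49
  PUSH R2  → stack: [13]
  PUSH R4  → stack: [13, 49]
  PUSH R3  → stack: [13, 49, 39]
  POP R3  → R3 = 39, stack: [13, 49]
  POP R5  → R5 = 49, stack: [13]
Final: R3 = 39

39


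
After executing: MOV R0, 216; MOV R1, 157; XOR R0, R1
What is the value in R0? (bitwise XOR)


Register state trace:
  MOV R0, 216  → R0 = 216 (0b11011000)
  MOV R1, 157  → R1 = 157 (0b10011101)
  XOR R0, R1  → R0 = 216 XOR 157 = 69 (0b01000101)
Final: R0 = 69

69


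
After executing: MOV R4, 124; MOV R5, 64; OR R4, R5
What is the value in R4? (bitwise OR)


Register state trace:
  MOV R4, 124  → R4 = 124 (0b01111100)
  MOV R5, 64  → R5 = 64 (0b01000000)
  OR R4, R5   → R4 = 124 OR 64 = 124 (0b01111100)
Final: R4 = 124

124


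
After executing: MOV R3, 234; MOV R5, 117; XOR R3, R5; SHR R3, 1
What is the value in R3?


Register state trace:
  MOV R3, 234  → R3 = 234 (0b11101010)
  MOV R5, 117  → R5 = 117 (0b01110101)
  XOR R3, R5  → R3 = 234 XOR 117 = 159 (0b10011111)
  SHR R3, 1  → R3 = 159 >> 1 = 79
Final: R3 = 79

79


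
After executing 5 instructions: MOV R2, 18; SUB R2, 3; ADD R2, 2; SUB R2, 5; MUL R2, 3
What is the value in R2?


Register state trace:
  MOV R2, 18  → R2 = 18
  SUB R2, 3  → R2 = 18 - 3 = 15
  ADD R2, 2  → R2 = 15 + 2 = 17
  SUB R2, 5  → R2 = 17 - 5 = 12
  MUL R2, 3  → R2 = 12 * 3 = 36
Final: R2 = 36

36


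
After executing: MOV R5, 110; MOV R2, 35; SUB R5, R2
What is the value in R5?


Register state trace:
  MOV R5, 110  → R5 = 110
  MOV R2, 35  → R2 = 35
  SUB R5, R2  → R5 = 110 - 35 = 75
Final: R5 = 75

75


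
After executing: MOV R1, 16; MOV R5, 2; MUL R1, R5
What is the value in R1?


Register state trace:
  MOV R1, 16  → R1 = 16
  MOV R5, 2  → R5 = 2
  MUL R1, R5  → R1 = 16 * 2 = 32
Final: R1 = 32

32


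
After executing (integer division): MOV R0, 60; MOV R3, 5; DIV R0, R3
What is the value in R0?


Register state trace:
  MOV R0, 60  → R0 = 60
  MOV R3, 5  → R3 = 5
  DIV R0, R3  → R0 = 60 // 5 = 12
Final: R0 = 12

12


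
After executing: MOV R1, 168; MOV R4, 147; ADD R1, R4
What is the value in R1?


Register state trace:
  MOV R1, 168  → R1 = 168
  MOV R4, 147  → R4 = 147
  ADD R1, R4  → R1 = 168 + 147 = 315
Final: R1 = 315

315


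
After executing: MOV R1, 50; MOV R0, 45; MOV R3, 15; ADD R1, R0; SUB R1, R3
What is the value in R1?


Register state trace:
  MOV R1, 50  → R1 = 50
  MOV R0, 45  → R0 = 45
  MOV R3, 15  → R3 = 15
  ADD R1, R0  → R1 = 50 + 45 = 95
  SUB R1, R3  → R1 = 95 - 15 = 80
Final: R1 = 80

80


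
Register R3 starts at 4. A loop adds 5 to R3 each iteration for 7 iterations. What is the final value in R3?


Starting value: R3 = 4
  Iter 1: R3 = 4 + 5 = 9
  Iter 2: R3 = 9 + 5 = 14
  Iter 3: R3 = 14 + 5 = 19
  Iter 4: R3 = 19 + 5 = 24
  Iter 5: R3 = 24 + 5 = 29
  Iter 6: R3 = 29 + 5 = 34
  Iter 7: R3 = 34 + 5 = 39
Final: R3 = 39

39


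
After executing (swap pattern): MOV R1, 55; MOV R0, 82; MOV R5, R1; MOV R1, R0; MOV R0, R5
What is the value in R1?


Register state trace (swap pattern):
  MOV R1, 55  → R1 = 55
  MOV R0, 82  → R0 = 82
  MOV R5, R1  → R5 = 55  (save R1)
  MOV R1, R0  → R1 = 82  (R1 gets R0's value)
  MOV R0, R5  → R0 = 55  (R0 gets saved value)
Final: R1 = 82

82


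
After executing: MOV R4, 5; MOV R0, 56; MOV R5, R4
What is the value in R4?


Register state trace:
  MOV R4, 5  → R4 = 5
  MOV R0, 56  → R0 = 56
  MOV R5, R4  → R5 = 5
Final: R4 = 5

5


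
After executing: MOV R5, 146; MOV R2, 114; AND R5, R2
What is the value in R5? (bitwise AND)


Register state trace:
  MOV R5, 146  → R5 = 146 (0b10010010)
  MOV R2, 114  → R2 = 114 (0b01110010)
  AND R5, R2  → R5 = 146 AND 114 = 18 (0b00010010)
Final: R5 = 18

18


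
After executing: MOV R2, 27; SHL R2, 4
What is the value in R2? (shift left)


Register state trace:
  MOV R2, 27  → R2 = 27
  SHL R2, 4  → R2 = 27 << 4 = 27 * 2^4 = 432
Final: R2 = 432

432


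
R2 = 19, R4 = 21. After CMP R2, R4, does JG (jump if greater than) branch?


Trace:
  R2 = 19, R4 = 21
  CMP R2, R4  → compares 19 vs 21
  JG checks: is 19 greater than 21?
  19 < 21, so condition is false
Branch taken: No

No


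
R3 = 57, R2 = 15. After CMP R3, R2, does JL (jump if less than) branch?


Trace:
  R3 = 57, R2 = 15
  CMP R3, R2  → compares 57 vs 15
  JL checks: is 57 less than 15?
  57 > 15, so condition is false
Branch taken: No

No


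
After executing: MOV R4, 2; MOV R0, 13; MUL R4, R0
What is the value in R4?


Register state trace:
  MOV R4, 2  → R4 = 2
  MOV R0, 13  → R0 = 13
  MUL R4, R0  → R4 = 2 * 13 = 26
Final: R4 = 26

26


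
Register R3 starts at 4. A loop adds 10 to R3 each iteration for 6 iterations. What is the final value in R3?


Starting value: R3 = 4
  Iter 1: R3 = 4 + 10 = 14
  Iter 2: R3 = 14 + 10 = 24
  Iter 3: R3 = 24 + 10 = 34
  Iter 4: R3 = 34 + 10 = 44
  Iter 5: R3 = 44 + 10 = 54
  Iter 6: R3 = 54 + 10 = 64
Final: R3 = 64

64


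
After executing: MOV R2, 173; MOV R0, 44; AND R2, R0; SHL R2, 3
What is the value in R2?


Register state trace:
  MOV R2, 173  → R2 = 173 (0b10101101)
  MOV R0, 44  → R0 = 44 (0b00101100)
  AND R2, R0  → R2 = 173 AND 44 = 44 (0b00101100)
  SHL R2, 3  → R2 = 44 << 3 = 352
Final: R2 = 352

352


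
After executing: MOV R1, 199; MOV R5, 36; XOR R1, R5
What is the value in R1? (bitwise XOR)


Register state trace:
  MOV R1, 199  → R1 = 199 (0b11000111)
  MOV R5, 36  → R5 = 36 (0b00100100)
  XOR R1, R5  → R1 = 199 XOR 36 = 227 (0b11100011)
Final: R1 = 227

227


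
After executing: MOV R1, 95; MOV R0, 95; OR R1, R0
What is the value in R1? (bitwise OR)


Register state trace:
  MOV R1, 95  → R1 = 95 (0b01011111)
  MOV R0, 95  → R0 = 95 (0b01011111)
  OR R1, R0   → R1 = 95 OR 95 = 95 (0b01011111)
Final: R1 = 95

95


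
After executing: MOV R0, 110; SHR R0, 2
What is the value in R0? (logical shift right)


Register state trace:
  MOV R0, 110  → R0 = 110
  SHR R0, 2  → R0 = 110 >> 2 = 110 // 2^2 = 27
Final: R0 = 27

27


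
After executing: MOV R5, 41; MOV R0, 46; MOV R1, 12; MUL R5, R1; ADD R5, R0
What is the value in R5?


Register state trace:
  MOV R5, 41  → R5 = 41
  MOV R0, 46  → R0 = 46
  MOV R1, 12  → R1 = 12
  MUL R5, R1  → R5 = 41 * 12 = 492
  ADD R5, R0  → R5 = 492 + 46 = 538
Final: R5 = 538

538


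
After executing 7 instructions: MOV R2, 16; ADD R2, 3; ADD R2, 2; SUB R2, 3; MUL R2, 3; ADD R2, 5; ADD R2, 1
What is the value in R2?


Register state trace:
  MOV R2, 16  → R2 = 16
  ADD R2, 3  → R2 = 16 + 3 = 19
  ADD R2, 2  → R2 = 19 + 2 = 21
  SUB R2, 3  → R2 = 21 - 3 = 18
  MUL R2, 3  → R2 = 18 * 3 = 54
  ADD R2, 5  → R2 = 54 + 5 = 59
  ADD R2, 1  → R2 = 59 + 1 = 60
Final: R2 = 60

60


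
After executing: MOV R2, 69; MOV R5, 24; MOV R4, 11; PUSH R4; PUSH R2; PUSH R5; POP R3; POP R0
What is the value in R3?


Stack trace (top is rightmost):
  MOV R2, 69  → R2 = 69
  MOV R5, 24  → R5 = 24
  MOV R4, 11  → R4 = 11
  PUSH R4  → stack: [11]
  PUSH R2  → stack: [11, 69]
  PUSH R5  → stack: [11, 69, 24]
  POP R3  → R3 = 24, stack: [11, 69]
  POP R0  → R0 = 69, stack: [11]
Final: R3 = 24

24


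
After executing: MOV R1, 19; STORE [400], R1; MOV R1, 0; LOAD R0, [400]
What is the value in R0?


Register and memory trace:
  MOV R1, 19  → R1 = 19
  STORE [400], R1  → mem[400] = 19
  MOV R1, 0  → R1 = 0
  LOAD R0, [400]  → R0 = mem[400] = 19
Final: R0 = 19

19


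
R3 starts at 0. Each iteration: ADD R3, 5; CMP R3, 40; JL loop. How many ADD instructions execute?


Loop trace (R3 starts at 0, target 40, step 5):
  ADD #1: R3 = 0 + 5 = 5  → 5 < 40, loop
  ADD #2: R3 = 5 + 5 = 10  → 10 < 40, loop
  ADD #3: R3 = 10 + 5 = 15  → 15 < 40, loop
  ADD #4: R3 = 15 + 5 = 20  → 20 < 40, loop
  ADD #5: R3 = 20 + 5 = 25  → 25 < 40, loop
  ADD #6: R3 = 25 + 5 = 30  → 30 < 40, loop
  ADD #7: R3 = 30 + 5 = 35  → 35 < 40, loop
  ADD #8: R3 = 35 + 5 = 40  → 40 >= 40, exit
Total ADD instructions: 8

8


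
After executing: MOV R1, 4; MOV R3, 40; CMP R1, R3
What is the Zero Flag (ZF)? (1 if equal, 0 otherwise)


Register state trace:
  MOV R1, 4  → R1 = 4
  MOV R3, 40  → R3 = 40
  CMP R1, R3  → computes 4 - 40 = -36
  Result is nonzero, so values are not equal
ZF = 0

0


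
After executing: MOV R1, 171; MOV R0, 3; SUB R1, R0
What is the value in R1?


Register state trace:
  MOV R1, 171  → R1 = 171
  MOV R0, 3  → R0 = 3
  SUB R1, R0  → R1 = 171 - 3 = 168
Final: R1 = 168

168


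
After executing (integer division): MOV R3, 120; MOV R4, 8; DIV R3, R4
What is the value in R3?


Register state trace:
  MOV R3, 120  → R3 = 120
  MOV R4, 8  → R4 = 8
  DIV R3, R4  → R3 = 120 // 8 = 15
Final: R3 = 15

15


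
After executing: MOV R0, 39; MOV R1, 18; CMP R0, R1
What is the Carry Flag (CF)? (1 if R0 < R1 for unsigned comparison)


Register state trace:
  MOV R0, 39  → R0 = 39
  MOV R1, 18  → R1 = 18
  CMP R0, R1  → unsigned 39 - 18: no borrow
  39 >= 18, so CF = 0
CF = 0

0


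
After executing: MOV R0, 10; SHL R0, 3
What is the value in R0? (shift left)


Register state trace:
  MOV R0, 10  → R0 = 10
  SHL R0, 3  → R0 = 10 << 3 = 10 * 2^3 = 80
Final: R0 = 80

80


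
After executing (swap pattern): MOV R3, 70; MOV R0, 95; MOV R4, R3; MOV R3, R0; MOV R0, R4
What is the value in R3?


Register state trace (swap pattern):
  MOV R3, 70  → R3 = 70
  MOV R0, 95  → R0 = 95
  MOV R4, R3  → R4 = 70  (save R3)
  MOV R3, R0  → R3 = 95  (R3 gets R0's value)
  MOV R0, R4  → R0 = 70  (R0 gets saved value)
Final: R3 = 95

95


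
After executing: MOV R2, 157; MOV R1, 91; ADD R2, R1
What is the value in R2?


Register state trace:
  MOV R2, 157  → R2 = 157
  MOV R1, 91  → R1 = 91
  ADD R2, R1  → R2 = 157 + 91 = 248
Final: R2 = 248

248


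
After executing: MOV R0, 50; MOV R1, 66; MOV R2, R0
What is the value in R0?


Register state trace:
  MOV R0, 50  → R0 = 50
  MOV R1, 66  → R1 = 66
  MOV R2, R0  → R2 = 50
Final: R0 = 50

50


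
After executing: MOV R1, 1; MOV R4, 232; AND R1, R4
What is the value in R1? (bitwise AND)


Register state trace:
  MOV R1, 1  → R1 = 1 (0b00000001)
  MOV R4, 232  → R4 = 232 (0b11101000)
  AND R1, R4  → R1 = 1 AND 232 = 0 (0b00000000)
Final: R1 = 0

0


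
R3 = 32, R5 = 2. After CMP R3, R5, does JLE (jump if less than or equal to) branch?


Trace:
  R3 = 32, R5 = 2
  CMP R3, R5  → compares 32 vs 2
  JLE checks: is 32 less than or equal to 2?
  32 > 2, so condition is false
Branch taken: No

No


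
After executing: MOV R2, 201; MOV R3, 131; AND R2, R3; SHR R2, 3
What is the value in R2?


Register state trace:
  MOV R2, 201  → R2 = 201 (0b11001001)
  MOV R3, 131  → R3 = 131 (0b10000011)
  AND R2, R3  → R2 = 201 AND 131 = 129 (0b10000001)
  SHR R2, 3  → R2 = 129 >> 3 = 16
Final: R2 = 16

16


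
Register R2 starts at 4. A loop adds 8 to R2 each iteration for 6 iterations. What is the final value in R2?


Starting value: R2 = 4
  Iter 1: R2 = 4 + 8 = 12
  Iter 2: R2 = 12 + 8 = 20
  Iter 3: R2 = 20 + 8 = 28
  Iter 4: R2 = 28 + 8 = 36
  Iter 5: R2 = 36 + 8 = 44
  Iter 6: R2 = 44 + 8 = 52
Final: R2 = 52

52


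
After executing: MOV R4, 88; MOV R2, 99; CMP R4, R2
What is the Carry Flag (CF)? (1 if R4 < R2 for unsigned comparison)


Register state trace:
  MOV R4, 88  → R4 = 88
  MOV R2, 99  → R2 = 99
  CMP R4, R2  → unsigned 88 - 99: borrow occurs
  88 < 99, so CF = 1
CF = 1

1


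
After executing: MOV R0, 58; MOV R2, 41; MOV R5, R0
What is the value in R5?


Register state trace:
  MOV R0, 58  → R0 = 58
  MOV R2, 41  → R2 = 41
  MOV R5, R0  → R5 = 58
Final: R5 = 58

58


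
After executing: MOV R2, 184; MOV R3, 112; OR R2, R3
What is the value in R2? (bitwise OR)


Register state trace:
  MOV R2, 184  → R2 = 184 (0b10111000)
  MOV R3, 112  → R3 = 112 (0b01110000)
  OR R2, R3   → R2 = 184 OR 112 = 248 (0b11111000)
Final: R2 = 248

248


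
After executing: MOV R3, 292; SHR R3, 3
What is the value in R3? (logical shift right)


Register state trace:
  MOV R3, 292  → R3 = 292
  SHR R3, 3  → R3 = 292 >> 3 = 292 // 2^3 = 36
Final: R3 = 36

36


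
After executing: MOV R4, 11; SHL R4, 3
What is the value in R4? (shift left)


Register state trace:
  MOV R4, 11  → R4 = 11
  SHL R4, 3  → R4 = 11 << 3 = 11 * 2^3 = 88
Final: R4 = 88

88


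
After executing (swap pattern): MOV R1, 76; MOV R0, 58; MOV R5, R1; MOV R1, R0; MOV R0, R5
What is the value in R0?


Register state trace (swap pattern):
  MOV R1, 76  → R1 = 76
  MOV R0, 58  → R0 = 58
  MOV R5, R1  → R5 = 76  (save R1)
  MOV R1, R0  → R1 = 58  (R1 gets R0's value)
  MOV R0, R5  → R0 = 76  (R0 gets saved value)
Final: R0 = 76

76


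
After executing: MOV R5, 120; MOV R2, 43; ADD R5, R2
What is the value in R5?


Register state trace:
  MOV R5, 120  → R5 = 120
  MOV R2, 43  → R2 = 43
  ADD R5, R2  → R5 = 120 + 43 = 163
Final: R5 = 163

163


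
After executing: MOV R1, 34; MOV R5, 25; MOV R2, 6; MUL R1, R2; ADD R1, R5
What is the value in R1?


Register state trace:
  MOV R1, 34  → R1 = 34
  MOV R5, 25  → R5 = 25
  MOV R2, 6  → R2 = 6
  MUL R1, R2  → R1 = 34 * 6 = 204
  ADD R1, R5  → R1 = 204 + 25 = 229
Final: R1 = 229

229


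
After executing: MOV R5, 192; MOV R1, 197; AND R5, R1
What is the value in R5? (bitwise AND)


Register state trace:
  MOV R5, 192  → R5 = 192 (0b11000000)
  MOV R1, 197  → R1 = 197 (0b11000101)
  AND R5, R1  → R5 = 192 AND 197 = 192 (0b11000000)
Final: R5 = 192

192


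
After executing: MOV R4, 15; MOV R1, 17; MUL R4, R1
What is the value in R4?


Register state trace:
  MOV R4, 15  → R4 = 15
  MOV R1, 17  → R1 = 17
  MUL R4, R1  → R4 = 15 * 17 = 255
Final: R4 = 255

255


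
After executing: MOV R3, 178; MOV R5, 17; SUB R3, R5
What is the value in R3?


Register state trace:
  MOV R3, 178  → R3 = 178
  MOV R5, 17  → R5 = 17
  SUB R3, R5  → R3 = 178 - 17 = 161
Final: R3 = 161

161


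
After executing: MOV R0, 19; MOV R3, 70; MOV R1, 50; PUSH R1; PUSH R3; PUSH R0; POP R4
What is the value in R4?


Stack trace (top is rightmost):
  MOV R0, 19  → R0 = 19
  MOV R3, 70  → R3 = 70
  MOV R1, 50  → R1 = 50
  PUSH R1  → stack: [50]
  PUSH R3  → stack: [50, 70]
  PUSH R0  → stack: [50, 70, 19]
  POP R4  → R4 = 19, stack: [50, 70]
Final: R4 = 19

19


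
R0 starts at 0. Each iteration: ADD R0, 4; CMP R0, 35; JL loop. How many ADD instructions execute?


Loop trace (R0 starts at 0, target 35, step 4):
  ADD #1: R0 = 0 + 4 = 4  → 4 < 35, loop
  ADD #2: R0 = 4 + 4 = 8  → 8 < 35, loop
  ADD #3: R0 = 8 + 4 = 12  → 12 < 35, loop
  ADD #4: R0 = 12 + 4 = 16  → 16 < 35, loop
  ADD #5: R0 = 16 + 4 = 20  → 20 < 35, loop
  ADD #6: R0 = 20 + 4 = 24  → 24 < 35, loop
  ADD #7: R0 = 24 + 4 = 28  → 28 < 35, loop
  ADD #8: R0 = 28 + 4 = 32  → 32 < 35, loop
  ADD #9: R0 = 32 + 4 = 36  → 36 >= 35, exit
Total ADD instructions: 9

9


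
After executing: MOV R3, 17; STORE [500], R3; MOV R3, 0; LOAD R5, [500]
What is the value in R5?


Register and memory trace:
  MOV R3, 17  → R3 = 17
  STORE [500], R3  → mem[500] = 17
  MOV R3, 0  → R3 = 0
  LOAD R5, [500]  → R5 = mem[500] = 17
Final: R5 = 17

17


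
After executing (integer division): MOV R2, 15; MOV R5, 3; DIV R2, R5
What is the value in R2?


Register state trace:
  MOV R2, 15  → R2 = 15
  MOV R5, 3  → R5 = 3
  DIV R2, R5  → R2 = 15 // 3 = 5
Final: R2 = 5

5


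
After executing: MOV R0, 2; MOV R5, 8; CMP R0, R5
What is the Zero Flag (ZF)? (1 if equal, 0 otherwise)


Register state trace:
  MOV R0, 2  → R0 = 2
  MOV R5, 8  → R5 = 8
  CMP R0, R5  → computes 2 - 8 = -6
  Result is nonzero, so values are not equal
ZF = 0

0


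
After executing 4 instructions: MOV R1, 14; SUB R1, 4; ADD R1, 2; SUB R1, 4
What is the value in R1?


Register state trace:
  MOV R1, 14  → R1 = 14
  SUB R1, 4  → R1 = 14 - 4 = 10
  ADD R1, 2  → R1 = 10 + 2 = 12
  SUB R1, 4  → R1 = 12 - 4 = 8
Final: R1 = 8

8


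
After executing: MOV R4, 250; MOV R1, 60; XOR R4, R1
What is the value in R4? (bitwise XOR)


Register state trace:
  MOV R4, 250  → R4 = 250 (0b11111010)
  MOV R1, 60  → R1 = 60 (0b00111100)
  XOR R4, R1  → R4 = 250 XOR 60 = 198 (0b11000110)
Final: R4 = 198

198


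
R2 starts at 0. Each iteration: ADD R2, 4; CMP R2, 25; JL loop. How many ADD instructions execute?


Loop trace (R2 starts at 0, target 25, step 4):
  ADD #1: R2 = 0 + 4 = 4  → 4 < 25, loop
  ADD #2: R2 = 4 + 4 = 8  → 8 < 25, loop
  ADD #3: R2 = 8 + 4 = 12  → 12 < 25, loop
  ADD #4: R2 = 12 + 4 = 16  → 16 < 25, loop
  ADD #5: R2 = 16 + 4 = 20  → 20 < 25, loop
  ADD #6: R2 = 20 + 4 = 24  → 24 < 25, loop
  ADD #7: R2 = 24 + 4 = 28  → 28 >= 25, exit
Total ADD instructions: 7

7


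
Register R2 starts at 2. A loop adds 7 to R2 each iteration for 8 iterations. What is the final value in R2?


Starting value: R2 = 2
  Iter 1: R2 = 2 + 7 = 9
  Iter 2: R2 = 9 + 7 = 16
  Iter 3: R2 = 16 + 7 = 23
  Iter 4: R2 = 23 + 7 = 30
  Iter 5: R2 = 30 + 7 = 37
  Iter 6: R2 = 37 + 7 = 44
  Iter 7: R2 = 44 + 7 = 51
  Iter 8: R2 = 51 + 7 = 58
Final: R2 = 58

58


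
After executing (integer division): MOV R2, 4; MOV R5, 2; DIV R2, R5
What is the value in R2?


Register state trace:
  MOV R2, 4  → R2 = 4
  MOV R5, 2  → R5 = 2
  DIV R2, R5  → R2 = 4 // 2 = 2
Final: R2 = 2

2


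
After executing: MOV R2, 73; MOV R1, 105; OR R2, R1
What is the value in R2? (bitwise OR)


Register state trace:
  MOV R2, 73  → R2 = 73 (0b01001001)
  MOV R1, 105  → R1 = 105 (0b01101001)
  OR R2, R1   → R2 = 73 OR 105 = 105 (0b01101001)
Final: R2 = 105

105


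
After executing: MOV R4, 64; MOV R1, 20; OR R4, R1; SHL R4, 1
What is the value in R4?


Register state trace:
  MOV R4, 64  → R4 = 64 (0b01000000)
  MOV R1, 20  → R1 = 20 (0b00010100)
  OR R4, R1  → R4 = 64 OR 20 = 84 (0b01010100)
  SHL R4, 1  → R4 = 84 << 1 = 168
Final: R4 = 168

168


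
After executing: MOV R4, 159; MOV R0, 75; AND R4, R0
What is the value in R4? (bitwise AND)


Register state trace:
  MOV R4, 159  → R4 = 159 (0b10011111)
  MOV R0, 75  → R0 = 75 (0b01001011)
  AND R4, R0  → R4 = 159 AND 75 = 11 (0b00001011)
Final: R4 = 11

11


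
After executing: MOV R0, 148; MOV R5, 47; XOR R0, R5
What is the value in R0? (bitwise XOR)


Register state trace:
  MOV R0, 148  → R0 = 148 (0b10010100)
  MOV R5, 47  → R5 = 47 (0b00101111)
  XOR R0, R5  → R0 = 148 XOR 47 = 187 (0b10111011)
Final: R0 = 187

187


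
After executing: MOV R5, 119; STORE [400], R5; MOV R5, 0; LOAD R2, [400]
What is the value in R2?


Register and memory trace:
  MOV R5, 119  → R5 = 119
  STORE [400], R5  → mem[400] = 119
  MOV R5, 0  → R5 = 0
  LOAD R2, [400]  → R2 = mem[400] = 119
Final: R2 = 119

119


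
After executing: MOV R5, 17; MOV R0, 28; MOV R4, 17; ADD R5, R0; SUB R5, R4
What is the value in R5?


Register state trace:
  MOV R5, 17  → R5 = 17
  MOV R0, 28  → R0 = 28
  MOV R4, 17  → R4 = 17
  ADD R5, R0  → R5 = 17 + 28 = 45
  SUB R5, R4  → R5 = 45 - 17 = 28
Final: R5 = 28

28


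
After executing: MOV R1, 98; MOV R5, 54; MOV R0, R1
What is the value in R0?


Register state trace:
  MOV R1, 98  → R1 = 98
  MOV R5, 54  → R5 = 54
  MOV R0, R1  → R0 = 98
Final: R0 = 98

98


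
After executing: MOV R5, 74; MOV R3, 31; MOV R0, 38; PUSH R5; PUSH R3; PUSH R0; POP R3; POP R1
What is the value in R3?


Stack trace (top is rightmost):
  MOV R5, 74  → R5 = 74
  MOV R3, 31  → R3 = 31
  MOV R0, 38  → R0 = 38
  PUSH R5  → stack: [74]
  PUSH R3  → stack: [74, 31]
  PUSH R0  → stack: [74, 31, 38]
  POP R3  → R3 = 38, stack: [74, 31]
  POP R1  → R1 = 31, stack: [74]
Final: R3 = 38

38


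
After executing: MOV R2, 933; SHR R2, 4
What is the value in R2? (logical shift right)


Register state trace:
  MOV R2, 933  → R2 = 933
  SHR R2, 4  → R2 = 933 >> 4 = 933 // 2^4 = 58
Final: R2 = 58

58


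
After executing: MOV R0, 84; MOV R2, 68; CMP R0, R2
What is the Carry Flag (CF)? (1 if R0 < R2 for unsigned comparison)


Register state trace:
  MOV R0, 84  → R0 = 84
  MOV R2, 68  → R2 = 68
  CMP R0, R2  → unsigned 84 - 68: no borrow
  84 >= 68, so CF = 0
CF = 0

0


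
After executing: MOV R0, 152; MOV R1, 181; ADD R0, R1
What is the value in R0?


Register state trace:
  MOV R0, 152  → R0 = 152
  MOV R1, 181  → R1 = 181
  ADD R0, R1  → R0 = 152 + 181 = 333
Final: R0 = 333

333


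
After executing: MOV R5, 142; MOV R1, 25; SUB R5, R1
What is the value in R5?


Register state trace:
  MOV R5, 142  → R5 = 142
  MOV R1, 25  → R1 = 25
  SUB R5, R1  → R5 = 142 - 25 = 117
Final: R5 = 117

117


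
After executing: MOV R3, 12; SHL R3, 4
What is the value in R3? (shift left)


Register state trace:
  MOV R3, 12  → R3 = 12
  SHL R3, 4  → R3 = 12 << 4 = 12 * 2^4 = 192
Final: R3 = 192

192


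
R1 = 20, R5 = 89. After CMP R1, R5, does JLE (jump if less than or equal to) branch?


Trace:
  R1 = 20, R5 = 89
  CMP R1, R5  → compares 20 vs 89
  JLE checks: is 20 less than or equal to 89?
  20 < 89, so condition is true
Branch taken: Yes

Yes


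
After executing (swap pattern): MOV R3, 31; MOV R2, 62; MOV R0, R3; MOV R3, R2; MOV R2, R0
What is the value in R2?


Register state trace (swap pattern):
  MOV R3, 31  → R3 = 31
  MOV R2, 62  → R2 = 62
  MOV R0, R3  → R0 = 31  (save R3)
  MOV R3, R2  → R3 = 62  (R3 gets R2's value)
  MOV R2, R0  → R2 = 31  (R2 gets saved value)
Final: R2 = 31

31


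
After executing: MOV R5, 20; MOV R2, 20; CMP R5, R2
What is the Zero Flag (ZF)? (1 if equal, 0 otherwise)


Register state trace:
  MOV R5, 20  → R5 = 20
  MOV R2, 20  → R2 = 20
  CMP R5, R2  → computes 20 - 20 = 0
  Result is zero, so values are equal
ZF = 1

1


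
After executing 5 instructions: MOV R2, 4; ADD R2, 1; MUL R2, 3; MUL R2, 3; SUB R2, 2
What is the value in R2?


Register state trace:
  MOV R2, 4  → R2 = 4
  ADD R2, 1  → R2 = 4 + 1 = 5
  MUL R2, 3  → R2 = 5 * 3 = 15
  MUL R2, 3  → R2 = 15 * 3 = 45
  SUB R2, 2  → R2 = 45 - 2 = 43
Final: R2 = 43

43


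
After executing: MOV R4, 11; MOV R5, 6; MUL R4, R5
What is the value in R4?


Register state trace:
  MOV R4, 11  → R4 = 11
  MOV R5, 6  → R5 = 6
  MUL R4, R5  → R4 = 11 * 6 = 66
Final: R4 = 66

66


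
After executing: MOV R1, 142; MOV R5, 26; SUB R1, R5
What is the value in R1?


Register state trace:
  MOV R1, 142  → R1 = 142
  MOV R5, 26  → R5 = 26
  SUB R1, R5  → R1 = 142 - 26 = 116
Final: R1 = 116

116


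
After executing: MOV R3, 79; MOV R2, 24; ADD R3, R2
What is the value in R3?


Register state trace:
  MOV R3, 79  → R3 = 79
  MOV R2, 24  → R2 = 24
  ADD R3, R2  → R3 = 79 + 24 = 103
Final: R3 = 103

103


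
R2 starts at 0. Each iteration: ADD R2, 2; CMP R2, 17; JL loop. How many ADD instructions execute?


Loop trace (R2 starts at 0, target 17, step 2):
  ADD #1: R2 = 0 + 2 = 2  → 2 < 17, loop
  ADD #2: R2 = 2 + 2 = 4  → 4 < 17, loop
  ADD #3: R2 = 4 + 2 = 6  → 6 < 17, loop
  ADD #4: R2 = 6 + 2 = 8  → 8 < 17, loop
  ADD #5: R2 = 8 + 2 = 10  → 10 < 17, loop
  ADD #6: R2 = 10 + 2 = 12  → 12 < 17, loop
  ADD #7: R2 = 12 + 2 = 14  → 14 < 17, loop
  ADD #8: R2 = 14 + 2 = 16  → 16 < 17, loop
  ADD #9: R2 = 16 + 2 = 18  → 18 >= 17, exit
Total ADD instructions: 9

9


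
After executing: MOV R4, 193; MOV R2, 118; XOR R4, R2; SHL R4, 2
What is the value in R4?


Register state trace:
  MOV R4, 193  → R4 = 193 (0b11000001)
  MOV R2, 118  → R2 = 118 (0b01110110)
  XOR R4, R2  → R4 = 193 XOR 118 = 183 (0b10110111)
  SHL R4, 2  → R4 = 183 << 2 = 732
Final: R4 = 732

732


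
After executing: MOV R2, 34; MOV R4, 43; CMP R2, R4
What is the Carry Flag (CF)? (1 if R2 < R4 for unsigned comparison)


Register state trace:
  MOV R2, 34  → R2 = 34
  MOV R4, 43  → R4 = 43
  CMP R2, R4  → unsigned 34 - 43: borrow occurs
  34 < 43, so CF = 1
CF = 1

1


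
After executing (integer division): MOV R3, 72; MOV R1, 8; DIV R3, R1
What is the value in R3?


Register state trace:
  MOV R3, 72  → R3 = 72
  MOV R1, 8  → R1 = 8
  DIV R3, R1  → R3 = 72 // 8 = 9
Final: R3 = 9

9


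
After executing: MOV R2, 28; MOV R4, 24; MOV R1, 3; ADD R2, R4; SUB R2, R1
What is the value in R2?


Register state trace:
  MOV R2, 28  → R2 = 28
  MOV R4, 24  → R4 = 24
  MOV R1, 3  → R1 = 3
  ADD R2, R4  → R2 = 28 + 24 = 52
  SUB R2, R1  → R2 = 52 - 3 = 49
Final: R2 = 49

49


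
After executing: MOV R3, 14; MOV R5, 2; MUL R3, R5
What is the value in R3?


Register state trace:
  MOV R3, 14  → R3 = 14
  MOV R5, 2  → R5 = 2
  MUL R3, R5  → R3 = 14 * 2 = 28
Final: R3 = 28

28


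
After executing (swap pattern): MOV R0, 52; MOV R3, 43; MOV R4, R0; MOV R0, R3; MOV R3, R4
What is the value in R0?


Register state trace (swap pattern):
  MOV R0, 52  → R0 = 52
  MOV R3, 43  → R3 = 43
  MOV R4, R0  → R4 = 52  (save R0)
  MOV R0, R3  → R0 = 43  (R0 gets R3's value)
  MOV R3, R4  → R3 = 52  (R3 gets saved value)
Final: R0 = 43

43


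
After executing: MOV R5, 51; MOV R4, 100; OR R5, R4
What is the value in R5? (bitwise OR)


Register state trace:
  MOV R5, 51  → R5 = 51 (0b00110011)
  MOV R4, 100  → R4 = 100 (0b01100100)
  OR R5, R4   → R5 = 51 OR 100 = 119 (0b01110111)
Final: R5 = 119

119


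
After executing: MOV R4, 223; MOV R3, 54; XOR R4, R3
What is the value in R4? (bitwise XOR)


Register state trace:
  MOV R4, 223  → R4 = 223 (0b11011111)
  MOV R3, 54  → R3 = 54 (0b00110110)
  XOR R4, R3  → R4 = 223 XOR 54 = 233 (0b11101001)
Final: R4 = 233

233


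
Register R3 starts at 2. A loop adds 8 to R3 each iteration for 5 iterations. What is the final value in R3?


Starting value: R3 = 2
  Iter 1: R3 = 2 + 8 = 10
  Iter 2: R3 = 10 + 8 = 18
  Iter 3: R3 = 18 + 8 = 26
  Iter 4: R3 = 26 + 8 = 34
  Iter 5: R3 = 34 + 8 = 42
Final: R3 = 42

42


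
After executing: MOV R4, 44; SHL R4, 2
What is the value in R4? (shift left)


Register state trace:
  MOV R4, 44  → R4 = 44
  SHL R4, 2  → R4 = 44 << 2 = 44 * 2^2 = 176
Final: R4 = 176

176


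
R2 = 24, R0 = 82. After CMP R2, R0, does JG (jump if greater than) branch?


Trace:
  R2 = 24, R0 = 82
  CMP R2, R0  → compares 24 vs 82
  JG checks: is 24 greater than 82?
  24 < 82, so condition is false
Branch taken: No

No


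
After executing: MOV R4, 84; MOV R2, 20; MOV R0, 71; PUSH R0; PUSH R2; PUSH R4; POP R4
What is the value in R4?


Stack trace (top is rightmost):
  MOV R4, 84  → R4 = 84
  MOV R2, 20  → R2 = 20
  MOV R0, 71  → R0 = 71
  PUSH R0  → stack: [71]
  PUSH R2  → stack: [71, 20]
  PUSH R4  → stack: [71, 20, 84]
  POP R4  → R4 = 84, stack: [71, 20]
Final: R4 = 84

84


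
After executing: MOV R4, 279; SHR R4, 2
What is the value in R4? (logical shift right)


Register state trace:
  MOV R4, 279  → R4 = 279
  SHR R4, 2  → R4 = 279 >> 2 = 279 // 2^2 = 69
Final: R4 = 69

69


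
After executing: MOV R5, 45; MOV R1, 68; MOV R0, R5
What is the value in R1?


Register state trace:
  MOV R5, 45  → R5 = 45
  MOV R1, 68  → R1 = 68
  MOV R0, R5  → R0 = 45
Final: R1 = 68

68


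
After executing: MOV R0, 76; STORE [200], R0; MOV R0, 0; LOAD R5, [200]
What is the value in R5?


Register and memory trace:
  MOV R0, 76  → R0 = 76
  STORE [200], R0  → mem[200] = 76
  MOV R0, 0  → R0 = 0
  LOAD R5, [200]  → R5 = mem[200] = 76
Final: R5 = 76

76


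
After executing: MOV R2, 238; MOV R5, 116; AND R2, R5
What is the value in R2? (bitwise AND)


Register state trace:
  MOV R2, 238  → R2 = 238 (0b11101110)
  MOV R5, 116  → R5 = 116 (0b01110100)
  AND R2, R5  → R2 = 238 AND 116 = 100 (0b01100100)
Final: R2 = 100

100


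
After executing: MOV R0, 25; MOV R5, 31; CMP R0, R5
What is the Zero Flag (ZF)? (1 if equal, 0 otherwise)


Register state trace:
  MOV R0, 25  → R0 = 25
  MOV R5, 31  → R5 = 31
  CMP R0, R5  → computes 25 - 31 = -6
  Result is nonzero, so values are not equal
ZF = 0

0


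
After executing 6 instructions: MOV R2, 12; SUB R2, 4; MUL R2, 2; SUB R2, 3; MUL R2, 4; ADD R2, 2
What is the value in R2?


Register state trace:
  MOV R2, 12  → R2 = 12
  SUB R2, 4  → R2 = 12 - 4 = 8
  MUL R2, 2  → R2 = 8 * 2 = 16
  SUB R2, 3  → R2 = 16 - 3 = 13
  MUL R2, 4  → R2 = 13 * 4 = 52
  ADD R2, 2  → R2 = 52 + 2 = 54
Final: R2 = 54

54


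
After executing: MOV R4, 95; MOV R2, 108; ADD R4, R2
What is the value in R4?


Register state trace:
  MOV R4, 95  → R4 = 95
  MOV R2, 108  → R2 = 108
  ADD R4, R2  → R4 = 95 + 108 = 203
Final: R4 = 203

203


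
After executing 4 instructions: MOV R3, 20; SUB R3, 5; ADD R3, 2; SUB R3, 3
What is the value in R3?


Register state trace:
  MOV R3, 20  → R3 = 20
  SUB R3, 5  → R3 = 20 - 5 = 15
  ADD R3, 2  → R3 = 15 + 2 = 17
  SUB R3, 3  → R3 = 17 - 3 = 14
Final: R3 = 14

14


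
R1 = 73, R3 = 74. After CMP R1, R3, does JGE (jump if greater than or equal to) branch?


Trace:
  R1 = 73, R3 = 74
  CMP R1, R3  → compares 73 vs 74
  JGE checks: is 73 greater than or equal to 74?
  73 < 74, so condition is false
Branch taken: No

No


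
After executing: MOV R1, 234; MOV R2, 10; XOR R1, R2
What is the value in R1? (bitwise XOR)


Register state trace:
  MOV R1, 234  → R1 = 234 (0b11101010)
  MOV R2, 10  → R2 = 10 (0b00001010)
  XOR R1, R2  → R1 = 234 XOR 10 = 224 (0b11100000)
Final: R1 = 224

224


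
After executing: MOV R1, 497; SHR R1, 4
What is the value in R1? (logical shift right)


Register state trace:
  MOV R1, 497  → R1 = 497
  SHR R1, 4  → R1 = 497 >> 4 = 497 // 2^4 = 31
Final: R1 = 31

31


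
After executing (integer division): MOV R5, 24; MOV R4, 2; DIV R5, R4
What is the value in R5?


Register state trace:
  MOV R5, 24  → R5 = 24
  MOV R4, 2  → R4 = 2
  DIV R5, R4  → R5 = 24 // 2 = 12
Final: R5 = 12

12


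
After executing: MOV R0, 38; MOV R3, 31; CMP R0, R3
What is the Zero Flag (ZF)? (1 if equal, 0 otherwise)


Register state trace:
  MOV R0, 38  → R0 = 38
  MOV R3, 31  → R3 = 31
  CMP R0, R3  → computes 38 - 31 = 7
  Result is nonzero, so values are not equal
ZF = 0

0


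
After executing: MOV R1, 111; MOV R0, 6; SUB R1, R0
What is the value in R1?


Register state trace:
  MOV R1, 111  → R1 = 111
  MOV R0, 6  → R0 = 6
  SUB R1, R0  → R1 = 111 - 6 = 105
Final: R1 = 105

105


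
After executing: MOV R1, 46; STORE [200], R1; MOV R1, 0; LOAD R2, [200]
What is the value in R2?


Register and memory trace:
  MOV R1, 46  → R1 = 46
  STORE [200], R1  → mem[200] = 46
  MOV R1, 0  → R1 = 0
  LOAD R2, [200]  → R2 = mem[200] = 46
Final: R2 = 46

46


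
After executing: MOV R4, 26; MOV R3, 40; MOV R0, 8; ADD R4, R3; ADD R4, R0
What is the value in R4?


Register state trace:
  MOV R4, 26  → R4 = 26
  MOV R3, 40  → R3 = 40
  MOV R0, 8  → R0 = 8
  ADD R4, R3  → R4 = 26 + 40 = 66
  ADD R4, R0  → R4 = 66 + 8 = 74
Final: R4 = 74

74
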